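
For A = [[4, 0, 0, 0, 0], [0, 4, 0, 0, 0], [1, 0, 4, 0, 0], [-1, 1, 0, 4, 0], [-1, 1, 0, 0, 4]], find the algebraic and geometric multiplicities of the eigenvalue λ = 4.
The characteristic polynomial is (x - 4)^5, so the factor x - 4 appears with exponent 5: the algebraic multiplicity is 5.

rank(A - 4I) = 2, so the eigenspace has dimension 5 - 2 = 3: the geometric multiplicity is 3.

Since 3 < 5, A is not diagonalizable.

algebraic multiplicity 5, geometric multiplicity 3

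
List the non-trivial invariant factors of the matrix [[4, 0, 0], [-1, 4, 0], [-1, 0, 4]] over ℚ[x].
The Jordan structure of A has elementary divisors (x - 4)^2, (x - 4). Arranging the block sizes at each eigenvalue in decreasing order and taking row products gives the invariant factors.

Invariant factors (smallest first, each dividing the next): x - 4, (x - 4)^2.

Check: the last factor (x - 4)^2 is the minimal polynomial, and the product (x - 4)^3 is the characteristic polynomial.

x - 4, (x - 4)^2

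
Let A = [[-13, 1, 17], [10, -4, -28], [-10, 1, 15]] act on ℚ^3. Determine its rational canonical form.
The invariant factors of A (the non-unit diagonal entries of the Smith normal form of xI - A over ℚ[x]) are (x - 4)(x + 3)^2, each dividing the next. The characteristic polynomial is their product, (x - 4)(x + 3)^2.

The rational canonical form is the block-diagonal matrix of companion matrices C(f_i):
R = [[0, 0, 36], [1, 0, 15], [0, 1, -2]].

R = [[0, 0, 36], [1, 0, 15], [0, 1, -2]]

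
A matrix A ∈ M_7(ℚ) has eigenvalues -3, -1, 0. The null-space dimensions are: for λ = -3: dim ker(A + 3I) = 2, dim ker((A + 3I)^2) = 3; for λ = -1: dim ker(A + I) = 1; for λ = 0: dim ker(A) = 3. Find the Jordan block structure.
Jordan blocks: (-3, 2), (-3, 1), (-1, 1), (0, 1), (0, 1), (0, 1)

λ = -3: successive nullity increments [2, 1] count blocks of size ≥ k; block sizes are [2, 1].
λ = -1: successive nullity increments [1] count blocks of size ≥ k; block sizes are [1].
λ = 0: successive nullity increments [3] count blocks of size ≥ k; block sizes are [1, 1, 1].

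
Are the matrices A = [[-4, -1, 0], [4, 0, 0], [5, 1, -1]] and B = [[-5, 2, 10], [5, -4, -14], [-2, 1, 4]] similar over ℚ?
Yes.

Two matrices over a field are similar if and only if they have the same invariant factors.

Both A and B have characteristic polynomial (x + 1)(x + 2)^2 and minimal polynomial (x + 1)(x + 2)^2. Computing further, both have invariant factors (x + 1)(x + 2)^2. Hence A and B are similar.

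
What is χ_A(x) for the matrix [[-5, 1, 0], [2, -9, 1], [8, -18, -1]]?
χ_A(x) = (x + 5)^3

xI - A = [[x + 5, -1, 0], [-2, x + 9, -1], [-8, 18, x + 1]].

Expanding det(xI - A) along the first row:
det(xI - A) = + (x + 5)·det([[x + 9, -1], [18, x + 1]]) - (-1)·det([[-2, -1], [-8, x + 1]]) + (0)·det([[-2, x + 9], [-8, 18]]).

Evaluating gives χ_A(x) = x^3 + 15x^2 + 75x + 125 = (x + 5)^3.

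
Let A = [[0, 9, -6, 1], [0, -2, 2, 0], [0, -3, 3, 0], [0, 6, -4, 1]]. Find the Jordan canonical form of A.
The characteristic polynomial is det(xI - A) = x^2(x - 1)^2, so the eigenvalues are 0 (algebraic multiplicity 2), 1 (algebraic multiplicity 2).

For λ = 0: rank(A) = 3, rank(A^2) = 2. The eigenspace has dimension 4 - 3 = 1, so there is 1 Jordan block; the rank sequence gives block sizes [2].

For λ = 1: rank(A - I) = 2. The eigenspace has dimension 4 - 2 = 2, so there are 2 Jordan blocks; the rank sequence gives block sizes [1, 1].

Assembling the blocks gives the Jordan form J above.

J = [[0, 1, 0, 0], [0, 0, 0, 0], [0, 0, 1, 0], [0, 0, 0, 1]]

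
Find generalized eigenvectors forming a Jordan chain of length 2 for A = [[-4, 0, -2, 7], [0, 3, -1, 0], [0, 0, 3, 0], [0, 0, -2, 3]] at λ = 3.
We seek v_1 ∈ ker((A - 3I)^2) \ ker(A - 3I), then set v_{i+1} = (A - 3I) v_i.

One such chain is v_1 = [[0, 0, 1, 0]]^T, v_2 = [[-2, -1, 0, -2]]^T. Check: (A - 3I) v_2 = [[0, 0, 0, 0]]^T = 0.

v_1 = [[0, 0, 1, 0]]^T, v_2 = [[-2, -1, 0, -2]]^T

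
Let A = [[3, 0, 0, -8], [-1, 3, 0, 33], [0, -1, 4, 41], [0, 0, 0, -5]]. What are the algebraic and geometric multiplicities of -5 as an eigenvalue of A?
The characteristic polynomial is (x - 4)(x - 3)^2(x + 5), so the factor x + 5 appears with exponent 1: the algebraic multiplicity is 1.

rank(A + 5I) = 3, so the eigenspace has dimension 4 - 3 = 1: the geometric multiplicity is 1.

algebraic multiplicity 1, geometric multiplicity 1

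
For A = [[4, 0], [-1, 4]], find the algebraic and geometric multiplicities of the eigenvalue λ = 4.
algebraic multiplicity 2, geometric multiplicity 1

The characteristic polynomial is (x - 4)^2, so the factor x - 4 appears with exponent 2: the algebraic multiplicity is 2.

rank(A - 4I) = 1, so the eigenspace has dimension 2 - 1 = 1: the geometric multiplicity is 1.

Since 1 < 2, A is not diagonalizable.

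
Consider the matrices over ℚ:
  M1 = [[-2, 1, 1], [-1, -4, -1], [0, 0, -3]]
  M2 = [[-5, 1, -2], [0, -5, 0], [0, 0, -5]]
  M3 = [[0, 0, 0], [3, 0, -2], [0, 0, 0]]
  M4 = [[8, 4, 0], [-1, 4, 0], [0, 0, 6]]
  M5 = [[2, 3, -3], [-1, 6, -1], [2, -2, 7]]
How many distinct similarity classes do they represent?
5 classes: {M1}, {M2}, {M3}, {M4}, {M5}

Characteristic polynomials: χ_{M1} = (x + 3)^3, χ_{M2} = (x + 5)^3, χ_{M3} = x^3, χ_{M4} = (x - 6)^3, χ_{M5} = (x - 5)^3.

{M1}: invariant factors x + 3, (x + 3)^2.

{M2}: invariant factors x + 5, (x + 5)^2.

{M3}: invariant factors x, x^2.

{M4}: invariant factors x - 6, (x - 6)^2.

{M5}: invariant factors x - 5, (x - 5)^2.

Matrices are similar if and only if their invariant-factor lists agree; the partition into similarity classes is {M1}, {M2}, {M3}, {M4}, {M5}.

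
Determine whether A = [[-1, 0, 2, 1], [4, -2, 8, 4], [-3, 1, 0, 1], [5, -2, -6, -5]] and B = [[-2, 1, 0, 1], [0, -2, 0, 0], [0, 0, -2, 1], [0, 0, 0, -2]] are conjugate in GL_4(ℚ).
Two matrices over a field are similar if and only if they have the same invariant factors.

Both A and B have characteristic polynomial (x + 2)^4 and minimal polynomial (x + 2)^2. Computing further, both have invariant factors (x + 2)^2, (x + 2)^2. Hence A and B are similar.

Yes.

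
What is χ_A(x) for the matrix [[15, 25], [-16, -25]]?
xI - A = [[x - 15, -25], [16, x + 25]].

Expanding det(xI - A) along the first row:
det(xI - A) = + (x - 15)·det([[x + 25]]) - (-25)·det([[16]]).

Evaluating gives χ_A(x) = x^2 + 10x + 25 = (x + 5)^2.

χ_A(x) = (x + 5)^2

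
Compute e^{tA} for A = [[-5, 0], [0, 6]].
e^{tA} = [[e^{-5*t}, 0], [0, e^{6*t}]]

A has Jordan form J = [[-5, 0], [0, 6]] with A = PJP^{-1}, so e^{tA} = P e^{tJ} P^{-1}.

For a Jordan block J_k(λ), e^{tJ_k(λ)} = e^{λt} · (I + tN + t^2 N^2/2! + ... + t^{k-1} N^{k-1}/(k-1)!) where N is the nilpotent superdiagonal part.

Assembling the blocks and conjugating back gives the entries of e^{tA} as shown above.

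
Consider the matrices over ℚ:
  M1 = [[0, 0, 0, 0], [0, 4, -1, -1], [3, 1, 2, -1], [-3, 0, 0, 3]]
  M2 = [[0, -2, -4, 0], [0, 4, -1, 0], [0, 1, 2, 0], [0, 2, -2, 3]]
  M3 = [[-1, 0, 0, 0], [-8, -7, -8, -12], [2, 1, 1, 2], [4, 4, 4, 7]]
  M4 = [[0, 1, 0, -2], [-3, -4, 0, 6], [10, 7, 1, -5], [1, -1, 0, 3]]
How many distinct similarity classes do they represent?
Characteristic polynomials: χ_{M1} = x(x - 3)^3, χ_{M2} = x(x - 3)^3, χ_{M3} = (x - 1)^2(x + 1)^2, χ_{M4} = (x - 1)^2(x + 1)^2.

{M1, M2}: invariant factors x - 3, x(x - 3)^2.

{M3}: invariant factors x + 1, (x - 1)^2(x + 1).

{M4}: invariant factors (x - 1)^2(x + 1)^2.

Matrices are similar if and only if their invariant-factor lists agree; the partition into similarity classes is {M1, M2}, {M3}, {M4}.

3 classes: {M1, M2}, {M3}, {M4}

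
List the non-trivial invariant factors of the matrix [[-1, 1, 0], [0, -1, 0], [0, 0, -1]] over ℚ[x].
x + 1, (x + 1)^2

The Jordan structure of A has elementary divisors (x + 1)^2, (x + 1). Arranging the block sizes at each eigenvalue in decreasing order and taking row products gives the invariant factors.

Invariant factors (smallest first, each dividing the next): x + 1, (x + 1)^2.

Check: the last factor (x + 1)^2 is the minimal polynomial, and the product (x + 1)^3 is the characteristic polynomial.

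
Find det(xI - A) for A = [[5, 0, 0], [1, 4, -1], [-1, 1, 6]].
xI - A = [[x - 5, 0, 0], [-1, x - 4, 1], [1, -1, x - 6]].

Expanding det(xI - A) along the first row:
det(xI - A) = + (x - 5)·det([[x - 4, 1], [-1, x - 6]]) - (0)·det([[-1, 1], [1, x - 6]]) + (0)·det([[-1, x - 4], [1, -1]]).

Evaluating gives χ_A(x) = x^3 - 15x^2 + 75x - 125 = (x - 5)^3.

χ_A(x) = (x - 5)^3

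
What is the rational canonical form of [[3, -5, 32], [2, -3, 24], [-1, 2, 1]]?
The invariant factors of A (the non-unit diagonal entries of the Smith normal form of xI - A over ℚ[x]) are (x + 3)(x^2 - 4x - 3), each dividing the next. The characteristic polynomial is their product, (x + 3)(x^2 - 4x - 3).

The rational canonical form is the block-diagonal matrix of companion matrices C(f_i):
R = [[0, 0, 9], [1, 0, 15], [0, 1, 1]].

Note the characteristic polynomial does not split into linear factors over ℚ, so A has no Jordan form over ℚ; the rational canonical form exists over any field.

R = [[0, 0, 9], [1, 0, 15], [0, 1, 1]]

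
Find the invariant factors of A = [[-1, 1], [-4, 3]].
(x - 1)^2

The Jordan structure of A has elementary divisors (x - 1)^2. Arranging the block sizes at each eigenvalue in decreasing order and taking row products gives the invariant factors.

Invariant factors (smallest first, each dividing the next): (x - 1)^2.

Check: the last factor (x - 1)^2 is the minimal polynomial, and the product (x - 1)^2 is the characteristic polynomial.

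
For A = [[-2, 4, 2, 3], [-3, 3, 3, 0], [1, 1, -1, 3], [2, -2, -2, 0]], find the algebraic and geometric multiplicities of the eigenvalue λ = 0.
The characteristic polynomial is x^4, so the factor x appears with exponent 4: the algebraic multiplicity is 4.

rank(A) = 2, so the eigenspace has dimension 4 - 2 = 2: the geometric multiplicity is 2.

Since 2 < 4, A is not diagonalizable.

algebraic multiplicity 4, geometric multiplicity 2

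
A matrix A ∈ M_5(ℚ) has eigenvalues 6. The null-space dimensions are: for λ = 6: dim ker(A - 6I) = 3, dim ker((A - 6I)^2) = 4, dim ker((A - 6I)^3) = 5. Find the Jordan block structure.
Jordan blocks: (6, 3), (6, 1), (6, 1)

λ = 6: successive nullity increments [3, 1, 1] count blocks of size ≥ k; block sizes are [3, 1, 1].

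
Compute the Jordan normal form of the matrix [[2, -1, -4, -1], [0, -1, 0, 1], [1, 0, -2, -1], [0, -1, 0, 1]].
The characteristic polynomial is det(xI - A) = x^4, so the eigenvalues are 0 (algebraic multiplicity 4).

For λ = 0: rank(A) = 2, rank(A^2) = 0. The eigenspace has dimension 4 - 2 = 2, so there are 2 Jordan blocks; the rank sequence gives block sizes [2, 2].

Assembling the blocks gives the Jordan form J above.

J = [[0, 1, 0, 0], [0, 0, 0, 0], [0, 0, 0, 1], [0, 0, 0, 0]]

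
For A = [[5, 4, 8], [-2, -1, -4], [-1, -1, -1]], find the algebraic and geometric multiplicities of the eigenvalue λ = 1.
algebraic multiplicity 3, geometric multiplicity 2

The characteristic polynomial is (x - 1)^3, so the factor x - 1 appears with exponent 3: the algebraic multiplicity is 3.

rank(A - I) = 1, so the eigenspace has dimension 3 - 1 = 2: the geometric multiplicity is 2.

Since 2 < 3, A is not diagonalizable.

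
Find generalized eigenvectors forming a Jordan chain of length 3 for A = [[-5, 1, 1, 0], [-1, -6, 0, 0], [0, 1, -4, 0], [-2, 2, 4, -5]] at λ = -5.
We seek v_1 ∈ ker((A + 5I)^3) \ ker((A + 5I)^2), then set v_{i+1} = (A + 5I) v_i.

One such chain is v_1 = [[-1, 2, 0, -2]]^T, v_2 = [[2, -1, 2, 6]]^T, v_3 = [[1, -1, 1, 2]]^T. Check: (A + 5I) v_3 = [[0, 0, 0, 0]]^T = 0.

v_1 = [[-1, 2, 0, -2]]^T, v_2 = [[2, -1, 2, 6]]^T, v_3 = [[1, -1, 1, 2]]^T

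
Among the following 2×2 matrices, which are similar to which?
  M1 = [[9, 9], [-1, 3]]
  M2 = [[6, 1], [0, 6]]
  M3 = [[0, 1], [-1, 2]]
Characteristic polynomials: χ_{M1} = (x - 6)^2, χ_{M2} = (x - 6)^2, χ_{M3} = (x - 1)^2.

{M1, M2}: invariant factors (x - 6)^2.

{M3}: invariant factors (x - 1)^2.

Matrices are similar if and only if their invariant-factor lists agree; the partition into similarity classes is {M1, M2}, {M3}.

2 classes: {M1, M2}, {M3}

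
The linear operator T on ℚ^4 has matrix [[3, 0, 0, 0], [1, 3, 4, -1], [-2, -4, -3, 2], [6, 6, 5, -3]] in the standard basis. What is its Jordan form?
J = [[-1, 1, 0, 0], [0, -1, 1, 0], [0, 0, -1, 0], [0, 0, 0, 3]]

The characteristic polynomial is det(xI - A) = (x - 3)(x + 1)^3, so the eigenvalues are -1 (algebraic multiplicity 3), 3 (algebraic multiplicity 1).

For λ = -1: rank(A + I) = 3, rank((A + I)^2) = 2, rank((A + I)^3) = 1. The eigenspace has dimension 4 - 3 = 1, so there is 1 Jordan block; the rank sequence gives block sizes [3].

For λ = 3: algebraic multiplicity 1 gives one 1×1 block.

Assembling the blocks gives the Jordan form J above.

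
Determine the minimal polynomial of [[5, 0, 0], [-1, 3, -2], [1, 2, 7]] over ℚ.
m_A(x) = (x - 5)^2

The characteristic polynomial factors as (x - 5)^3. The minimal polynomial is ∏(x - λ)^{k_λ} where k_λ is the size of the largest Jordan block at λ.

For λ = 5: rank(A - 5I) = 1, and the largest Jordan block has size 2 (the smallest k with rank((A - 5I)^k) = rank((A - 5I)^(k+1))).

So m_A(x) = (x - 5)^2.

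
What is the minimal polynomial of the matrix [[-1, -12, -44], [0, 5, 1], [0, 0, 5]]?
m_A(x) = (x - 5)^2(x + 1)

The characteristic polynomial factors as (x - 5)^2(x + 1). The minimal polynomial is ∏(x - λ)^{k_λ} where k_λ is the size of the largest Jordan block at λ.

For λ = -1: rank(A + I) = 2, and the largest Jordan block has size 1 (the smallest k with rank((A + I)^k) = rank((A + I)^(k+1))).
For λ = 5: rank(A - 5I) = 2, and the largest Jordan block has size 2 (the smallest k with rank((A - 5I)^k) = rank((A - 5I)^(k+1))).

So m_A(x) = (x - 5)^2(x + 1).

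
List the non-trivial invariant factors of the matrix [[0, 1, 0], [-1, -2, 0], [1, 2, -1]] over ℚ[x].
The Jordan structure of A has elementary divisors (x + 1)^3. Arranging the block sizes at each eigenvalue in decreasing order and taking row products gives the invariant factors.

Invariant factors (smallest first, each dividing the next): (x + 1)^3.

Check: the last factor (x + 1)^3 is the minimal polynomial, and the product (x + 1)^3 is the characteristic polynomial.

(x + 1)^3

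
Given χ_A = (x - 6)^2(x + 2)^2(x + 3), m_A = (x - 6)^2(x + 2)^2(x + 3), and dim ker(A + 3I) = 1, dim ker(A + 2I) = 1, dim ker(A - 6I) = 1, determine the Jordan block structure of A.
Jordan blocks: (-3, 1), (-2, 2), (6, 2)

λ = -3: algebraic multiplicity 1 (exponent in χ_A), largest block size 1 (exponent in m_A), 1 block (geometric multiplicity). This forces block sizes [1].
λ = -2: algebraic multiplicity 2 (exponent in χ_A), largest block size 2 (exponent in m_A), 1 block (geometric multiplicity). This forces block sizes [2].
λ = 6: algebraic multiplicity 2 (exponent in χ_A), largest block size 2 (exponent in m_A), 1 block (geometric multiplicity). This forces block sizes [2].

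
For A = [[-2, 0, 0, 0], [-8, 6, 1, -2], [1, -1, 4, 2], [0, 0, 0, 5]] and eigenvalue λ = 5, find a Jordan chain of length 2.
We seek v_1 ∈ ker((A - 5I)^2) \ ker(A - 5I), then set v_{i+1} = (A - 5I) v_i.

One such chain is v_1 = [[0, 1, 0, 0]]^T, v_2 = [[0, 1, -1, 0]]^T. Check: (A - 5I) v_2 = [[0, 0, 0, 0]]^T = 0.

v_1 = [[0, 1, 0, 0]]^T, v_2 = [[0, 1, -1, 0]]^T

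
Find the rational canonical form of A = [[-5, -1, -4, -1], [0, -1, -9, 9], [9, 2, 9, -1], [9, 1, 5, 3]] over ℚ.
R = [[0, -5, 0, 0], [1, 3, 0, 0], [0, 0, 0, -5], [0, 0, 1, 3]]

The invariant factors of A (the non-unit diagonal entries of the Smith normal form of xI - A over ℚ[x]) are x^2 - 3x + 5, x^2 - 3x + 5, each dividing the next. The characteristic polynomial is their product, (x^2 - 3x + 5)^2.

The rational canonical form is the block-diagonal matrix of companion matrices C(f_i):
R = [[0, -5, 0, 0], [1, 3, 0, 0], [0, 0, 0, -5], [0, 0, 1, 3]].

Note the characteristic polynomial does not split into linear factors over ℚ, so A has no Jordan form over ℚ; the rational canonical form exists over any field.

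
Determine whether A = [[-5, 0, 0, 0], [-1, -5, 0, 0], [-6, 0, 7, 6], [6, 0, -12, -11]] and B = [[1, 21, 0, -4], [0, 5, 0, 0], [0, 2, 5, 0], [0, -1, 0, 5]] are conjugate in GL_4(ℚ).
trace(A) = -14 but trace(B) = 16. The trace is a similarity invariant, so A and B are not similar.

No.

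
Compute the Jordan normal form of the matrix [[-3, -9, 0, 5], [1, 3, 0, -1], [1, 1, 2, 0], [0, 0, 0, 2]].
The characteristic polynomial is det(xI - A) = x^2(x - 2)^2, so the eigenvalues are 0 (algebraic multiplicity 2), 2 (algebraic multiplicity 2).

For λ = 0: rank(A) = 3, rank(A^2) = 2. The eigenspace has dimension 4 - 3 = 1, so there is 1 Jordan block; the rank sequence gives block sizes [2].

For λ = 2: rank(A - 2I) = 3, rank((A - 2I)^2) = 2. The eigenspace has dimension 4 - 3 = 1, so there is 1 Jordan block; the rank sequence gives block sizes [2].

Assembling the blocks gives the Jordan form J above.

J = [[0, 1, 0, 0], [0, 0, 0, 0], [0, 0, 2, 1], [0, 0, 0, 2]]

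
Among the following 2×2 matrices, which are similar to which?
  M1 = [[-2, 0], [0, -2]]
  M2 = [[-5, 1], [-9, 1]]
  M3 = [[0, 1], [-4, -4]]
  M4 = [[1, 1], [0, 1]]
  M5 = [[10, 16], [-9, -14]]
Characteristic polynomials: χ_{M1} = (x + 2)^2, χ_{M2} = (x + 2)^2, χ_{M3} = (x + 2)^2, χ_{M4} = (x - 1)^2, χ_{M5} = (x + 2)^2.

{M1}: invariant factors x + 2, x + 2.

{M2, M3, M5}: invariant factors (x + 2)^2.

{M4}: invariant factors (x - 1)^2.

Matrices are similar if and only if their invariant-factor lists agree; the partition into similarity classes is {M1}, {M2, M3, M5}, {M4}.

3 classes: {M1}, {M2, M3, M5}, {M4}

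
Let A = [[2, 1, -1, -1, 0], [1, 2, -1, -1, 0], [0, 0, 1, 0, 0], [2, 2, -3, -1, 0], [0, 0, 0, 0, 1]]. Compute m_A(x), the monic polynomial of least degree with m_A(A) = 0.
The characteristic polynomial factors as (x - 1)^5. The minimal polynomial is ∏(x - λ)^{k_λ} where k_λ is the size of the largest Jordan block at λ.

For λ = 1: rank(A - I) = 2, and the largest Jordan block has size 3 (the smallest k with rank((A - I)^k) = rank((A - I)^(k+1))).

So m_A(x) = (x - 1)^3.

m_A(x) = (x - 1)^3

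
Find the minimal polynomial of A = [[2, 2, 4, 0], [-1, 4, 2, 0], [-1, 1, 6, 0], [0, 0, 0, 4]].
m_A(x) = (x - 4)^3

The characteristic polynomial factors as (x - 4)^4. The minimal polynomial is ∏(x - λ)^{k_λ} where k_λ is the size of the largest Jordan block at λ.

For λ = 4: rank(A - 4I) = 2, and the largest Jordan block has size 3 (the smallest k with rank((A - 4I)^k) = rank((A - 4I)^(k+1))).

So m_A(x) = (x - 4)^3.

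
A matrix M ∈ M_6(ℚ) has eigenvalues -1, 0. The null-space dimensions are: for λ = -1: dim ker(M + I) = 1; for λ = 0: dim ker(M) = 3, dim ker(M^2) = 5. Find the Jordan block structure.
λ = -1: successive nullity increments [1] count blocks of size ≥ k; block sizes are [1].
λ = 0: successive nullity increments [3, 2] count blocks of size ≥ k; block sizes are [2, 2, 1].

Jordan blocks: (-1, 1), (0, 2), (0, 2), (0, 1)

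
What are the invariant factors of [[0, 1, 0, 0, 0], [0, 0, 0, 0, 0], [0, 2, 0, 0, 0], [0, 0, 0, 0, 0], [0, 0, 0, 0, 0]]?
The Jordan structure of A has elementary divisors x^2, x, x, x. Arranging the block sizes at each eigenvalue in decreasing order and taking row products gives the invariant factors.

Invariant factors (smallest first, each dividing the next): x, x, x, x^2.

Check: the last factor x^2 is the minimal polynomial, and the product x^5 is the characteristic polynomial.

x, x, x, x^2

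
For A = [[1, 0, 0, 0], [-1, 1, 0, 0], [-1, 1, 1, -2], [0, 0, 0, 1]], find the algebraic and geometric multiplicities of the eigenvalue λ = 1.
The characteristic polynomial is (x - 1)^4, so the factor x - 1 appears with exponent 4: the algebraic multiplicity is 4.

rank(A - I) = 2, so the eigenspace has dimension 4 - 2 = 2: the geometric multiplicity is 2.

Since 2 < 4, A is not diagonalizable.

algebraic multiplicity 4, geometric multiplicity 2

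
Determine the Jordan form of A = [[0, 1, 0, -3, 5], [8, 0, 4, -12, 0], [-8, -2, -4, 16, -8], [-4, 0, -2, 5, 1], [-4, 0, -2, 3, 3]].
J = [[0, 1, 0, 0, 0], [0, 0, 0, 0, 0], [0, 0, 0, 0, 0], [0, 0, 0, 2, 1], [0, 0, 0, 0, 2]]

The characteristic polynomial is det(xI - A) = x^3(x - 2)^2, so the eigenvalues are 0 (algebraic multiplicity 3), 2 (algebraic multiplicity 2).

For λ = 0: rank(A) = 3, rank(A^2) = 2. The eigenspace has dimension 5 - 3 = 2, so there are 2 Jordan blocks; the rank sequence gives block sizes [2, 1].

For λ = 2: rank(A - 2I) = 4, rank((A - 2I)^2) = 3. The eigenspace has dimension 5 - 4 = 1, so there is 1 Jordan block; the rank sequence gives block sizes [2].

Assembling the blocks gives the Jordan form J above.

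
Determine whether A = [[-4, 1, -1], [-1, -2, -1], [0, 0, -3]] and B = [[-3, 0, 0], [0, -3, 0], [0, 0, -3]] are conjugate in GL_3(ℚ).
No.

Both have characteristic polynomial (x + 3)^3, but the minimal polynomial of A is (x + 3)^2 while the minimal polynomial of B is x + 3. The minimal polynomial is a similarity invariant, so A and B are not similar.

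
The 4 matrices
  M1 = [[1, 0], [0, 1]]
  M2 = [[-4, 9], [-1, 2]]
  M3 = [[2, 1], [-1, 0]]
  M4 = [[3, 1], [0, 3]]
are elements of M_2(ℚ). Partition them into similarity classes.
4 classes: {M1}, {M2}, {M3}, {M4}

Characteristic polynomials: χ_{M1} = (x - 1)^2, χ_{M2} = (x + 1)^2, χ_{M3} = (x - 1)^2, χ_{M4} = (x - 3)^2.

{M1}: invariant factors x - 1, x - 1.

{M2}: invariant factors (x + 1)^2.

{M3}: invariant factors (x - 1)^2.

{M4}: invariant factors (x - 3)^2.

Matrices are similar if and only if their invariant-factor lists agree; the partition into similarity classes is {M1}, {M2}, {M3}, {M4}.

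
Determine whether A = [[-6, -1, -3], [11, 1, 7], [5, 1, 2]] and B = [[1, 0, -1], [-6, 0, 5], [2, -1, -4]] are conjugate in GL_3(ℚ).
Yes.

Two matrices over a field are similar if and only if they have the same invariant factors.

Both A and B have characteristic polynomial (x + 1)^3 and minimal polynomial (x + 1)^3. Computing further, both have invariant factors (x + 1)^3. Hence A and B are similar.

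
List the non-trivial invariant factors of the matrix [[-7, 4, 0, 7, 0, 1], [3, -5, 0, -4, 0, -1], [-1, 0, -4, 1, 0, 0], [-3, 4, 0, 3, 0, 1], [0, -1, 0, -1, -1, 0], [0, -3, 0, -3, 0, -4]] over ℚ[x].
(x + 4)^2, (x + 1)^2(x + 4)^2

The Jordan structure of A has elementary divisors (x + 4)^2, (x + 4)^2, (x + 1)^2. Arranging the block sizes at each eigenvalue in decreasing order and taking row products gives the invariant factors.

Invariant factors (smallest first, each dividing the next): (x + 4)^2, (x + 1)^2(x + 4)^2.

Check: the last factor (x + 1)^2(x + 4)^2 is the minimal polynomial, and the product (x + 1)^2(x + 4)^4 is the characteristic polynomial.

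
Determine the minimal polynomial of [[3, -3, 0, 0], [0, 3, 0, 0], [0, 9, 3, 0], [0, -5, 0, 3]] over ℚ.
The characteristic polynomial factors as (x - 3)^4. The minimal polynomial is ∏(x - λ)^{k_λ} where k_λ is the size of the largest Jordan block at λ.

For λ = 3: rank(A - 3I) = 1, and the largest Jordan block has size 2 (the smallest k with rank((A - 3I)^k) = rank((A - 3I)^(k+1))).

So m_A(x) = (x - 3)^2.

m_A(x) = (x - 3)^2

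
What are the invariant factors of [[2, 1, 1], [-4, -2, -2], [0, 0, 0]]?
The Jordan structure of A has elementary divisors x^2, x. Arranging the block sizes at each eigenvalue in decreasing order and taking row products gives the invariant factors.

Invariant factors (smallest first, each dividing the next): x, x^2.

Check: the last factor x^2 is the minimal polynomial, and the product x^3 is the characteristic polynomial.

x, x^2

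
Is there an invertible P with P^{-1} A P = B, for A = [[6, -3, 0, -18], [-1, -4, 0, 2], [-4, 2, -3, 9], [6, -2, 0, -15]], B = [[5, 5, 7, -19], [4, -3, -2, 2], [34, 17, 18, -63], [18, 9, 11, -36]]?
No.

Both have characteristic polynomial (x + 3)^2(x + 5)^2, but the minimal polynomial of A is (x + 3)^2(x + 5)^2 while the minimal polynomial of B is (x + 3)^2(x + 5). The minimal polynomial is a similarity invariant, so A and B are not similar.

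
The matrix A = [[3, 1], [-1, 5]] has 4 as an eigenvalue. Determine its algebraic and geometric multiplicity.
algebraic multiplicity 2, geometric multiplicity 1

The characteristic polynomial is (x - 4)^2, so the factor x - 4 appears with exponent 2: the algebraic multiplicity is 2.

rank(A - 4I) = 1, so the eigenspace has dimension 2 - 1 = 1: the geometric multiplicity is 1.

Since 1 < 2, A is not diagonalizable.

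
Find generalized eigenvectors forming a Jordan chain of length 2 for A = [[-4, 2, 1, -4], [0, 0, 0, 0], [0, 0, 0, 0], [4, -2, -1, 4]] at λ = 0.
v_1 = [[0, 1, -1, 0]]^T, v_2 = [[1, 0, 0, -1]]^T

We seek v_1 ∈ ker(A^2) \ ker(A), then set v_{i+1} = A v_i.

One such chain is v_1 = [[0, 1, -1, 0]]^T, v_2 = [[1, 0, 0, -1]]^T. Check: A v_2 = [[0, 0, 0, 0]]^T = 0.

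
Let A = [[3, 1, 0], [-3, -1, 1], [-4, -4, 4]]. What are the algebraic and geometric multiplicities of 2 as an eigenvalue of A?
The characteristic polynomial is (x - 2)^3, so the factor x - 2 appears with exponent 3: the algebraic multiplicity is 3.

rank(A - 2I) = 2, so the eigenspace has dimension 3 - 2 = 1: the geometric multiplicity is 1.

Since 1 < 3, A is not diagonalizable.

algebraic multiplicity 3, geometric multiplicity 1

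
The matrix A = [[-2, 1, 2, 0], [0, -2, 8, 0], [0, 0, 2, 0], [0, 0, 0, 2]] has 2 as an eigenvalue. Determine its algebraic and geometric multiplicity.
The characteristic polynomial is (x - 2)^2(x + 2)^2, so the factor x - 2 appears with exponent 2: the algebraic multiplicity is 2.

rank(A - 2I) = 2, so the eigenspace has dimension 4 - 2 = 2: the geometric multiplicity is 2.

algebraic multiplicity 2, geometric multiplicity 2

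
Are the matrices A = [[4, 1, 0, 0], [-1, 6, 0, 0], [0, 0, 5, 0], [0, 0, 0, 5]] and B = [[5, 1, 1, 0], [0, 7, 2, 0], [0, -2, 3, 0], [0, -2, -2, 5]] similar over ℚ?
Yes.

Two matrices over a field are similar if and only if they have the same invariant factors.

Both A and B have characteristic polynomial (x - 5)^4 and minimal polynomial (x - 5)^2. Computing further, both have invariant factors x - 5, x - 5, (x - 5)^2. Hence A and B are similar.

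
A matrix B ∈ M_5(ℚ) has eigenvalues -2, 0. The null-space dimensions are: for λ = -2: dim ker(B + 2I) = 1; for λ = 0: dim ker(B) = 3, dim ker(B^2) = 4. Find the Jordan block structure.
Jordan blocks: (-2, 1), (0, 2), (0, 1), (0, 1)

λ = -2: successive nullity increments [1] count blocks of size ≥ k; block sizes are [1].
λ = 0: successive nullity increments [3, 1] count blocks of size ≥ k; block sizes are [2, 1, 1].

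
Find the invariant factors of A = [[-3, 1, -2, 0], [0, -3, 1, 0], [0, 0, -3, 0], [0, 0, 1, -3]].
x + 3, (x + 3)^3

The Jordan structure of A has elementary divisors (x + 3)^3, (x + 3). Arranging the block sizes at each eigenvalue in decreasing order and taking row products gives the invariant factors.

Invariant factors (smallest first, each dividing the next): x + 3, (x + 3)^3.

Check: the last factor (x + 3)^3 is the minimal polynomial, and the product (x + 3)^4 is the characteristic polynomial.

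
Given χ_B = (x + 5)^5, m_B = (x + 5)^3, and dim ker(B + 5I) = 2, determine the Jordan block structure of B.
Jordan blocks: (-5, 3), (-5, 2)

λ = -5: algebraic multiplicity 5 (exponent in χ_B), largest block size 3 (exponent in m_B), 2 blocks (geometric multiplicity). These force block sizes [3, 2].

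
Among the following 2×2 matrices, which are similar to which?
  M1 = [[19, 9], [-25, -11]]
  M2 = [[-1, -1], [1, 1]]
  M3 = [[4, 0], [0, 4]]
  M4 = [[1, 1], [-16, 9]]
Characteristic polynomials: χ_{M1} = (x - 4)^2, χ_{M2} = x^2, χ_{M3} = (x - 4)^2, χ_{M4} = (x - 5)^2.

{M1}: invariant factors (x - 4)^2.

{M2}: invariant factors x^2.

{M3}: invariant factors x - 4, x - 4.

{M4}: invariant factors (x - 5)^2.

Matrices are similar if and only if their invariant-factor lists agree; the partition into similarity classes is {M1}, {M2}, {M3}, {M4}.

4 classes: {M1}, {M2}, {M3}, {M4}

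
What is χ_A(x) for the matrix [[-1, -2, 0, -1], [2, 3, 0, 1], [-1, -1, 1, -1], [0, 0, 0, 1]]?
xI - A = [[x + 1, 2, 0, 1], [-2, x - 3, 0, -1], [1, 1, x - 1, 1], [0, 0, 0, x - 1]].

Expanding det(xI - A) along the first row:
det(xI - A) = + (x + 1)·det([[x - 3, 0, -1], [1, x - 1, 1], [0, 0, x - 1]]) - (2)·det([[-2, 0, -1], [1, x - 1, 1], [0, 0, x - 1]]) + (0)·det([[-2, x - 3, -1], [1, 1, 1], [0, 0, x - 1]]) - (1)·det([[-2, x - 3, 0], [1, 1, x - 1], [0, 0, 0]]).

Evaluating gives χ_A(x) = x^4 - 4x^3 + 6x^2 - 4x + 1 = (x - 1)^4.

χ_A(x) = (x - 1)^4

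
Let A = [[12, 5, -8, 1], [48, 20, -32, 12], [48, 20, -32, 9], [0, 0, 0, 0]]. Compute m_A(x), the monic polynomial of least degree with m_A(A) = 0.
The characteristic polynomial factors as x^4. The minimal polynomial is ∏(x - λ)^{k_λ} where k_λ is the size of the largest Jordan block at λ.

For λ = 0: rank(A) = 2, and the largest Jordan block has size 2 (the smallest k with rank(A^k) = rank(A^(k+1))).

So m_A(x) = x^2.

m_A(x) = x^2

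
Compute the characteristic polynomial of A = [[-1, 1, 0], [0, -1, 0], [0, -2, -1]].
xI - A = [[x + 1, -1, 0], [0, x + 1, 0], [0, 2, x + 1]].

Expanding det(xI - A) along the first row:
det(xI - A) = + (x + 1)·det([[x + 1, 0], [2, x + 1]]) - (-1)·det([[0, 0], [0, x + 1]]) + (0)·det([[0, x + 1], [0, 2]]).

Evaluating gives χ_A(x) = x^3 + 3x^2 + 3x + 1 = (x + 1)^3.

χ_A(x) = (x + 1)^3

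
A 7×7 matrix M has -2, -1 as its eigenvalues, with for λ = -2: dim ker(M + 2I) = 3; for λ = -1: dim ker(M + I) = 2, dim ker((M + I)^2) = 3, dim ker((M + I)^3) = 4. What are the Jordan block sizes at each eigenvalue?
Jordan blocks: (-2, 1), (-2, 1), (-2, 1), (-1, 3), (-1, 1)

λ = -2: successive nullity increments [3] count blocks of size ≥ k; block sizes are [1, 1, 1].
λ = -1: successive nullity increments [2, 1, 1] count blocks of size ≥ k; block sizes are [3, 1].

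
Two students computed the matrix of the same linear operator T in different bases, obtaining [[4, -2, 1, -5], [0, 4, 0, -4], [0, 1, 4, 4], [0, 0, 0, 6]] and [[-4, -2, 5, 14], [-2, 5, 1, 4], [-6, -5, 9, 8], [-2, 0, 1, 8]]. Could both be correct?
Two matrices over a field are similar if and only if they have the same invariant factors.

Both A and B have characteristic polynomial (x - 6)(x - 4)^3 and minimal polynomial (x - 6)(x - 4)^3. Computing further, both have invariant factors (x - 6)(x - 4)^3. Hence A and B are similar.

Yes.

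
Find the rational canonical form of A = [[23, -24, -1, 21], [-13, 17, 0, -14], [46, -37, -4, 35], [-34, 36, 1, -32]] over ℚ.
R = [[0, 0, 0, -4], [1, 0, 0, -15], [0, 1, 0, 4], [0, 0, 1, 4]]

The invariant factors of A (the non-unit diagonal entries of the Smith normal form of xI - A over ℚ[x]) are (x - 4)(x^3 - 4x - 1), each dividing the next. The characteristic polynomial is their product, (x - 4)(x^3 - 4x - 1).

The rational canonical form is the block-diagonal matrix of companion matrices C(f_i):
R = [[0, 0, 0, -4], [1, 0, 0, -15], [0, 1, 0, 4], [0, 0, 1, 4]].

Note the characteristic polynomial does not split into linear factors over ℚ, so A has no Jordan form over ℚ; the rational canonical form exists over any field.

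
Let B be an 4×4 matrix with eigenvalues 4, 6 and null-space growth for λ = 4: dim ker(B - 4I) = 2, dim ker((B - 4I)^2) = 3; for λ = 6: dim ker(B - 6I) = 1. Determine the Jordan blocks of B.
λ = 4: successive nullity increments [2, 1] count blocks of size ≥ k; block sizes are [2, 1].
λ = 6: successive nullity increments [1] count blocks of size ≥ k; block sizes are [1].

Jordan blocks: (4, 2), (4, 1), (6, 1)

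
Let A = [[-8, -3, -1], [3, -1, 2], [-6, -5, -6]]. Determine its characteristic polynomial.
χ_A(x) = (x + 5)^3

xI - A = [[x + 8, 3, 1], [-3, x + 1, -2], [6, 5, x + 6]].

Expanding det(xI - A) along the first row:
det(xI - A) = + (x + 8)·det([[x + 1, -2], [5, x + 6]]) - (3)·det([[-3, -2], [6, x + 6]]) + (1)·det([[-3, x + 1], [6, 5]]).

Evaluating gives χ_A(x) = x^3 + 15x^2 + 75x + 125 = (x + 5)^3.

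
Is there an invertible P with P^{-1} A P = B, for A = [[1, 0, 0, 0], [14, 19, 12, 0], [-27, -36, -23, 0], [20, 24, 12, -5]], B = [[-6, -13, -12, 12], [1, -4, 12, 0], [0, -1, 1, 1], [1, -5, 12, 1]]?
Both have characteristic polynomial (x - 1)^2(x + 5)^2, but the minimal polynomial of A is (x - 1)^2(x + 5) while the minimal polynomial of B is (x - 1)^2(x + 5)^2. The minimal polynomial is a similarity invariant, so A and B are not similar.

No.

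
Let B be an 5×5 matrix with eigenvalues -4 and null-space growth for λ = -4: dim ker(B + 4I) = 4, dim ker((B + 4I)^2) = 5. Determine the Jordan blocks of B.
Jordan blocks: (-4, 2), (-4, 1), (-4, 1), (-4, 1)

λ = -4: successive nullity increments [4, 1] count blocks of size ≥ k; block sizes are [2, 1, 1, 1].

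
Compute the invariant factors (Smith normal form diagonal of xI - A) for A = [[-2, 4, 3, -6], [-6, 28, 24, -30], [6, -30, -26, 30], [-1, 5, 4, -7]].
The Jordan structure of A has elementary divisors (x + 2)^2, (x + 2), (x + 1). Arranging the block sizes at each eigenvalue in decreasing order and taking row products gives the invariant factors.

Invariant factors (smallest first, each dividing the next): x + 2, (x + 1)(x + 2)^2.

Check: the last factor (x + 1)(x + 2)^2 is the minimal polynomial, and the product (x + 1)(x + 2)^3 is the characteristic polynomial.

x + 2, (x + 1)(x + 2)^2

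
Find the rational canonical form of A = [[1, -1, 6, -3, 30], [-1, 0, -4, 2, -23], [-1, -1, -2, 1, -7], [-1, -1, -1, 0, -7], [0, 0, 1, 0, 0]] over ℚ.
R = [[0, 0, 0, 0, -9], [1, 0, 0, 0, -9], [0, 1, 0, 0, -6], [0, 0, 1, 0, -6], [0, 0, 0, 1, -1]]

The invariant factors of A (the non-unit diagonal entries of the Smith normal form of xI - A over ℚ[x]) are (x + 1)(x^2 + 3)^2, each dividing the next. The characteristic polynomial is their product, (x + 1)(x^2 + 3)^2.

The rational canonical form is the block-diagonal matrix of companion matrices C(f_i):
R = [[0, 0, 0, 0, -9], [1, 0, 0, 0, -9], [0, 1, 0, 0, -6], [0, 0, 1, 0, -6], [0, 0, 0, 1, -1]].

Note the characteristic polynomial does not split into linear factors over ℚ, so A has no Jordan form over ℚ; the rational canonical form exists over any field.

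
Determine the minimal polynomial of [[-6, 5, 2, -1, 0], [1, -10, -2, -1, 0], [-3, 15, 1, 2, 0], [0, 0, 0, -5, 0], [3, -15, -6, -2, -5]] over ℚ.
The characteristic polynomial factors as (x + 5)^5. The minimal polynomial is ∏(x - λ)^{k_λ} where k_λ is the size of the largest Jordan block at λ.

For λ = -5: rank(A + 5I) = 2, and the largest Jordan block has size 2 (the smallest k with rank((A + 5I)^k) = rank((A + 5I)^(k+1))).

So m_A(x) = (x + 5)^2.

m_A(x) = (x + 5)^2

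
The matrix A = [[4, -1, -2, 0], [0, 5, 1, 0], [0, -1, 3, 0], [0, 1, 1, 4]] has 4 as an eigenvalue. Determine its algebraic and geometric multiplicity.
algebraic multiplicity 4, geometric multiplicity 2

The characteristic polynomial is (x - 4)^4, so the factor x - 4 appears with exponent 4: the algebraic multiplicity is 4.

rank(A - 4I) = 2, so the eigenspace has dimension 4 - 2 = 2: the geometric multiplicity is 2.

Since 2 < 4, A is not diagonalizable.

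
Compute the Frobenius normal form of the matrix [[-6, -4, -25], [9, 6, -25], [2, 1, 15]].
The invariant factors of A (the non-unit diagonal entries of the Smith normal form of xI - A over ℚ[x]) are (x - 5)^3, each dividing the next. The characteristic polynomial is their product, (x - 5)^3.

The rational canonical form is the block-diagonal matrix of companion matrices C(f_i):
R = [[0, 0, 125], [1, 0, -75], [0, 1, 15]].

R = [[0, 0, 125], [1, 0, -75], [0, 1, 15]]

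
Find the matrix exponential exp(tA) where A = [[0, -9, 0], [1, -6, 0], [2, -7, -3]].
e^{tA} = [[(3*t + 1)*e^{-3*t}, -9*t*e^{-3*t}, 0], [t*e^{-3*t}, (1 - 3*t)*e^{-3*t}, 0], [t*(4 - t)*e^{-3*t}/2, t*(3*t - 14)*e^{-3*t}/2, e^{-3*t}]]

A has Jordan form J = [[-3, 1, 0], [0, -3, 1], [0, 0, -3]] with A = PJP^{-1}, so e^{tA} = P e^{tJ} P^{-1}.

For a Jordan block J_k(λ), e^{tJ_k(λ)} = e^{λt} · (I + tN + t^2 N^2/2! + ... + t^{k-1} N^{k-1}/(k-1)!) where N is the nilpotent superdiagonal part.

Assembling the blocks and conjugating back gives the entries of e^{tA} as shown above.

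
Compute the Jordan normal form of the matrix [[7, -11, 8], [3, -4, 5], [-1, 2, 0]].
The characteristic polynomial is det(xI - A) = (x - 1)^3, so the eigenvalues are 1 (algebraic multiplicity 3).

For λ = 1: rank(A - I) = 2, rank((A - I)^2) = 1, rank((A - I)^3) = 0. The eigenspace has dimension 3 - 2 = 1, so there is 1 Jordan block; the rank sequence gives block sizes [3].

Assembling the blocks gives the Jordan form J above.

J = [[1, 1, 0], [0, 1, 1], [0, 0, 1]]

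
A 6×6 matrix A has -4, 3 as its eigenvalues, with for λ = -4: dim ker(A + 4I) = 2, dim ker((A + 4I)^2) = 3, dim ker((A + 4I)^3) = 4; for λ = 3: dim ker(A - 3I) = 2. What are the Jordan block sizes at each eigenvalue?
λ = -4: successive nullity increments [2, 1, 1] count blocks of size ≥ k; block sizes are [3, 1].
λ = 3: successive nullity increments [2] count blocks of size ≥ k; block sizes are [1, 1].

Jordan blocks: (-4, 3), (-4, 1), (3, 1), (3, 1)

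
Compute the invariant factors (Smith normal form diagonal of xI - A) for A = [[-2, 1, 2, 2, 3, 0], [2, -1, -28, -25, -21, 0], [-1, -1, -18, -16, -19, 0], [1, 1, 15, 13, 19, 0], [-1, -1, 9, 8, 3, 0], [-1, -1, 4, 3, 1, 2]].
x - 2, (x - 2)^2(x + 3)^3

The Jordan structure of A has elementary divisors (x + 3)^3, (x - 2)^2, (x - 2). Arranging the block sizes at each eigenvalue in decreasing order and taking row products gives the invariant factors.

Invariant factors (smallest first, each dividing the next): x - 2, (x - 2)^2(x + 3)^3.

Check: the last factor (x - 2)^2(x + 3)^3 is the minimal polynomial, and the product (x - 2)^3(x + 3)^3 is the characteristic polynomial.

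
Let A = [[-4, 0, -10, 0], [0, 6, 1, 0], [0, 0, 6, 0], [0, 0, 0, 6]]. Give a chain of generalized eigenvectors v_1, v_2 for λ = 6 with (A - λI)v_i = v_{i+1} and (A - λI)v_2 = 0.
We seek v_1 ∈ ker((A - 6I)^2) \ ker(A - 6I), then set v_{i+1} = (A - 6I) v_i.

One such chain is v_1 = [[-1, 2, 1, -2]]^T, v_2 = [[0, 1, 0, 0]]^T. Check: (A - 6I) v_2 = [[0, 0, 0, 0]]^T = 0.

v_1 = [[-1, 2, 1, -2]]^T, v_2 = [[0, 1, 0, 0]]^T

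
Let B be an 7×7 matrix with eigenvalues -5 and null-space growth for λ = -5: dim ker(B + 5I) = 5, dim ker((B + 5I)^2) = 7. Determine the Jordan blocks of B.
λ = -5: successive nullity increments [5, 2] count blocks of size ≥ k; block sizes are [2, 2, 1, 1, 1].

Jordan blocks: (-5, 2), (-5, 2), (-5, 1), (-5, 1), (-5, 1)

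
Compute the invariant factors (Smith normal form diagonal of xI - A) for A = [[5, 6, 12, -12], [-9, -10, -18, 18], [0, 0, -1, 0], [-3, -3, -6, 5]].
The Jordan structure of A has elementary divisors (x + 1), (x + 1), (x + 1), (x - 2). Arranging the block sizes at each eigenvalue in decreasing order and taking row products gives the invariant factors.

Invariant factors (smallest first, each dividing the next): x + 1, x + 1, (x - 2)(x + 1).

Check: the last factor (x - 2)(x + 1) is the minimal polynomial, and the product (x - 2)(x + 1)^3 is the characteristic polynomial.

x + 1, x + 1, (x - 2)(x + 1)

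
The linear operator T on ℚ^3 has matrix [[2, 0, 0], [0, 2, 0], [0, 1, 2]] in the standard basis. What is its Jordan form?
J = [[2, 1, 0], [0, 2, 0], [0, 0, 2]]

The characteristic polynomial is det(xI - A) = (x - 2)^3, so the eigenvalues are 2 (algebraic multiplicity 3).

For λ = 2: rank(A - 2I) = 1, rank((A - 2I)^2) = 0. The eigenspace has dimension 3 - 1 = 2, so there are 2 Jordan blocks; the rank sequence gives block sizes [2, 1].

Assembling the blocks gives the Jordan form J above.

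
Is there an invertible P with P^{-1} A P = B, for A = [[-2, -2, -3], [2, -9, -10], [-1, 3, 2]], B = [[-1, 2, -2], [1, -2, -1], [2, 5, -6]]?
Yes.

Two matrices over a field are similar if and only if they have the same invariant factors.

Both A and B have characteristic polynomial (x + 3)^3 and minimal polynomial (x + 3)^3. Computing further, both have invariant factors (x + 3)^3. Hence A and B are similar.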